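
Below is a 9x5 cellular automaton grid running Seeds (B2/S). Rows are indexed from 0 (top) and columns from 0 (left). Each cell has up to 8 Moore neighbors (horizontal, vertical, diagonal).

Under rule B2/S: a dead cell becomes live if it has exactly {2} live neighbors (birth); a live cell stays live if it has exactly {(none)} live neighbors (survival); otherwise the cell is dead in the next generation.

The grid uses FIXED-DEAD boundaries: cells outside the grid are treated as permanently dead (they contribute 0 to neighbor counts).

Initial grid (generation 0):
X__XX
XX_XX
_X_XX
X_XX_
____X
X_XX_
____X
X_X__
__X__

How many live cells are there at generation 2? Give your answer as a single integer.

Answer: 2

Derivation:
Simulating step by step:
Generation 0 (given above): 21 live cells
Generation 1: 4 live cells
_____
_____
_____
_____
X____
_X___
X____
_____
___X_
Generation 2: 2 live cells
_____
_____
_____
_____
_X___
_____
_X___
_____
_____
Population at generation 2: 2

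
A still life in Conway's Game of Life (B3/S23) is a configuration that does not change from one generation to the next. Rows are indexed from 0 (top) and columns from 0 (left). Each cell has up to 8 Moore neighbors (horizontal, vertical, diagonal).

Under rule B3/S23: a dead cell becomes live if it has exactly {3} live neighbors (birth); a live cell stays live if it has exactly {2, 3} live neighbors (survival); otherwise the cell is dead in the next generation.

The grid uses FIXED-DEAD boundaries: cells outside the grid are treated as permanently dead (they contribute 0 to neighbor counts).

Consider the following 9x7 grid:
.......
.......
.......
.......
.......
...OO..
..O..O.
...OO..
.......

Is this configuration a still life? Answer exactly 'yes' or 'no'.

Answer: yes

Derivation:
Compute generation 1 and compare to generation 0 (given above):
Generation 1:
.......
.......
.......
.......
.......
...OO..
..O..O.
...OO..
.......
The grids are IDENTICAL -> still life.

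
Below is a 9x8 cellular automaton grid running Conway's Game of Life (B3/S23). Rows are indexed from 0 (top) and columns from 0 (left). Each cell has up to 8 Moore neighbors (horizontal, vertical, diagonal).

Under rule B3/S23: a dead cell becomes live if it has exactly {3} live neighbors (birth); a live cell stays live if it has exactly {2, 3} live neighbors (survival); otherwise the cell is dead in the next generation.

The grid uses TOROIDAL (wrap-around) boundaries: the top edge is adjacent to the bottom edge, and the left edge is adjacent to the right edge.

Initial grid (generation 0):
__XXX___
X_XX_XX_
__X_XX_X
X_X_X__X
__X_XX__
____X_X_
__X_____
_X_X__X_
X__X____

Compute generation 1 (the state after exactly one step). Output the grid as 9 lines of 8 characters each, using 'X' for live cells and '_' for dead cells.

Answer: _____X_X
______XX
__X_____
X_X____X
_X__X_XX
____X___
__XX_X__
_X_X____
_X______

Derivation:
Simulating step by step:
Generation 0 (given above): 27 live cells
Generation 1: 19 live cells
(generation 1 grid is the final answer)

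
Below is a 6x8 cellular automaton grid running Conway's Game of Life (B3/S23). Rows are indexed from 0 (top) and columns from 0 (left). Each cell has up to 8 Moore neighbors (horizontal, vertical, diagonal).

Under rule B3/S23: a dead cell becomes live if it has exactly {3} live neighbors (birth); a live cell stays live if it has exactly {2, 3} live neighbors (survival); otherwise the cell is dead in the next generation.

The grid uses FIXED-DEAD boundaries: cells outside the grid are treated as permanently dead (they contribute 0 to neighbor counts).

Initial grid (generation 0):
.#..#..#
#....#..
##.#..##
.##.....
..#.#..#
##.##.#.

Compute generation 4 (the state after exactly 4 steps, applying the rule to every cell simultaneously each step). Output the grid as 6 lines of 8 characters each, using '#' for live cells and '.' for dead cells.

Simulating step by step:
Generation 0 (given above): 20 live cells
Generation 1: 18 live cells
........
#.#.##.#
#.....#.
#.....##
#...##..
.#####..
Generation 2: 14 live cells
........
.#...##.
#.......
##....##
#.#.....
.###.#..
Generation 3: 10 live cells
........
........
#....#.#
#.......
#..#..#.
.###....
Generation 4: 8 live cells
(generation 4 grid is the final answer)

Answer: ........
........
........
##....#.
#..#....
.###....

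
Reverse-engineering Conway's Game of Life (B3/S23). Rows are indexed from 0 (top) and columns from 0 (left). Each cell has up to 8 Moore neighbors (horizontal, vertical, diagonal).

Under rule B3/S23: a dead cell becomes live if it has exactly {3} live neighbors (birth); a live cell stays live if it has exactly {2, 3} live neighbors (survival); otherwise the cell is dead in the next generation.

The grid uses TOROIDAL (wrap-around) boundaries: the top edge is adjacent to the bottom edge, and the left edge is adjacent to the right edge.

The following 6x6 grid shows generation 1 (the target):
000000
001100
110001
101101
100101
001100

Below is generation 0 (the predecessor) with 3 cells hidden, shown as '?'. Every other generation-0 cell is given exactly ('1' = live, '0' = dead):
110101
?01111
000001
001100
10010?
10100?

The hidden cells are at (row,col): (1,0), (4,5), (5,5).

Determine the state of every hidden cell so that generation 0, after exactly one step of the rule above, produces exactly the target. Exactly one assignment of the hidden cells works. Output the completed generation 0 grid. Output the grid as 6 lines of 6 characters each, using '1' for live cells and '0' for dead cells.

Answer: 110101
101111
000001
001100
100101
101001

Derivation:
Hidden generation-0 cells (in order): (1,0), (4,5), (5,5).
A hidden cell only influences target cells in its own 3x3 neighborhood. Try each of the 2^3 = 8 assignments, step the completed generation 0 forward once under B3/S23, and compare with the target:
  (1,0)=0 (4,5)=0 (5,5)=0 -> step gives (1,1)='1' but target has '0' -> reject
  (1,0)=0 (4,5)=0 (5,5)=1 -> step gives (1,1)='1' but target has '0' -> reject
  (1,0)=0 (4,5)=1 (5,5)=0 -> step gives (1,1)='1' but target has '0' -> reject
  (1,0)=0 (4,5)=1 (5,5)=1 -> step gives (1,1)='1' but target has '0' -> reject
  (1,0)=1 (4,5)=0 (5,5)=0 -> step gives (3,0)='0' but target has '1' -> reject
  (1,0)=1 (4,5)=0 (5,5)=1 -> step gives (3,0)='0' but target has '1' -> reject
  (1,0)=1 (4,5)=1 (5,5)=0 -> step gives (4,4)='1' but target has '0' -> reject
  (1,0)=1 (4,5)=1 (5,5)=1 -> step reproduces the target at every cell -> ACCEPT
Unique solution: (1,0)=live, (4,5)=live, (5,5)=live.
Check: live-neighbor counts of every cell in the completed generation 0:
655466
543355
334553
322243
344343
653355
Applying B3/S23 to generation 0 with these counts gives:
000000
001100
110001
101101
100101
001100
which matches the target exactly.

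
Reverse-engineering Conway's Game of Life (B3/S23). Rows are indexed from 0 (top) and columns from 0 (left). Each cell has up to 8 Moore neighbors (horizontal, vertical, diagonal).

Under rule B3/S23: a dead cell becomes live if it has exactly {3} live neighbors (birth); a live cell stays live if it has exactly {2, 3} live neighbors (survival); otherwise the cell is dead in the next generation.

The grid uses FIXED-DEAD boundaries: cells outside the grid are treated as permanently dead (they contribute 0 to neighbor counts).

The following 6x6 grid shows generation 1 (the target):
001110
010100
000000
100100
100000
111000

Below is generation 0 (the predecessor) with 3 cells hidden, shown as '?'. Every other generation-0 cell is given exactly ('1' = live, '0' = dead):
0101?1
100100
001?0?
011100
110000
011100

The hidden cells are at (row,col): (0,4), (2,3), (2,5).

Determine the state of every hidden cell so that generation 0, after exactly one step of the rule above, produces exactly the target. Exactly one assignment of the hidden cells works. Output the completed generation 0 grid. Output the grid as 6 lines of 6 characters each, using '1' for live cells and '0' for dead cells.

Hidden generation-0 cells (in order): (0,4), (2,3), (2,5).
A hidden cell only influences target cells in its own 3x3 neighborhood. Try each of the 2^3 = 8 assignments, step the completed generation 0 forward once under B3/S23, and compare with the target:
  (0,4)=0 (2,3)=0 (2,5)=0 -> step gives (0,3)='0' but target has '1' -> reject
  (0,4)=0 (2,3)=0 (2,5)=1 -> step gives (0,3)='0' but target has '1' -> reject
  (0,4)=0 (2,3)=1 (2,5)=0 -> step gives (0,3)='0' but target has '1' -> reject
  (0,4)=0 (2,3)=1 (2,5)=1 -> step gives (0,3)='0' but target has '1' -> reject
  (0,4)=1 (2,3)=0 (2,5)=0 -> step reproduces the target at every cell -> ACCEPT
  (0,4)=1 (2,3)=0 (2,5)=1 -> step gives (1,5)='1' but target has '0' -> reject
  (0,4)=1 (2,3)=1 (2,5)=0 -> step gives (1,3)='0' but target has '1' -> reject
  (0,4)=1 (2,3)=1 (2,5)=1 -> step gives (1,3)='0' but target has '1' -> reject
Unique solution: (0,4)=live, (2,3)=dead, (2,5)=dead.
Check: live-neighbor counts of every cell in the completed generation 0:
213231
134342
244420
344210
357420
333110
Applying B3/S23 to generation 0 with these counts gives:
001110
010100
000000
100100
100000
111000
which matches the target exactly.

Answer: 010111
100100
001000
011100
110000
011100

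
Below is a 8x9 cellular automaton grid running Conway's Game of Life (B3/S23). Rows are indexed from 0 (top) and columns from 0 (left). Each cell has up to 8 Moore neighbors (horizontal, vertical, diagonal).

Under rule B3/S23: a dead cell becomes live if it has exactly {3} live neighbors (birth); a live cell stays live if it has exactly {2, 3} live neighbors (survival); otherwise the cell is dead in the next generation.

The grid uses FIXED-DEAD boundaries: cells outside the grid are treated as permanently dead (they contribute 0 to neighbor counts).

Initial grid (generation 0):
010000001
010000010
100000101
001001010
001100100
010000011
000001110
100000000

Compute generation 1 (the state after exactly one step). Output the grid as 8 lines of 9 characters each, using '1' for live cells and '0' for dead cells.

Answer: 000000000
110000011
010000101
011101010
011100101
001001001
000000111
000000100

Derivation:
Simulating step by step:
Generation 0 (given above): 20 live cells
Generation 1: 24 live cells
(generation 1 grid is the final answer)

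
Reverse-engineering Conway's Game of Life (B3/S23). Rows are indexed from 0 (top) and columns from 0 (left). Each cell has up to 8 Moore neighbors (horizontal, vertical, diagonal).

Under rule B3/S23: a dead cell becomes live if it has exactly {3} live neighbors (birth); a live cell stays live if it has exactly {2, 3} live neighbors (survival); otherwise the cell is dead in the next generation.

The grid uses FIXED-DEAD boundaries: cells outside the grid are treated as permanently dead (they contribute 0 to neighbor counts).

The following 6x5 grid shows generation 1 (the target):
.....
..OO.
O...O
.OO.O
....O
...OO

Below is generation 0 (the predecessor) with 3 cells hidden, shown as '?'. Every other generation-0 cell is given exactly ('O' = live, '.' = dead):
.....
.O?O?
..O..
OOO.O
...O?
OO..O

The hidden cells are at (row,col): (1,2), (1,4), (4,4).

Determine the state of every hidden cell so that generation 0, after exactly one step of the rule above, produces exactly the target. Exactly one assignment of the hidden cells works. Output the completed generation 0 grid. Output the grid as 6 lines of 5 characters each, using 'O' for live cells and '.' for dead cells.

Hidden generation-0 cells (in order): (1,2), (1,4), (4,4).
A hidden cell only influences target cells in its own 3x3 neighborhood. Try each of the 2^3 = 8 assignments, step the completed generation 0 forward once under B3/S23, and compare with the target:
  (1,2)=. (1,4)=. (4,4)=. -> step gives (1,3)='.' but target has 'O' -> reject
  (1,2)=. (1,4)=. (4,4)=O -> step gives (1,3)='.' but target has 'O' -> reject
  (1,2)=. (1,4)=O (4,4)=. -> step gives (3,4)='.' but target has 'O' -> reject
  (1,2)=. (1,4)=O (4,4)=O -> step reproduces the target at every cell -> ACCEPT
  (1,2)=O (1,4)=. (4,4)=. -> step gives (0,2)='O' but target has '.' -> reject
  (1,2)=O (1,4)=. (4,4)=O -> step gives (0,2)='O' but target has '.' -> reject
  (1,2)=O (1,4)=O (4,4)=. -> step gives (0,2)='O' but target has '.' -> reject
  (1,2)=O (1,4)=O (4,4)=O -> step gives (0,2)='O' but target has '.' -> reject
Unique solution: (1,2)=dead, (1,4)=live, (4,4)=live.
Check: live-neighbor counts of every cell in the completed generation 0:
11222
11321
35453
13352
45443
11232
Applying B3/S23 to generation 0 with these counts gives:
.....
..OO.
O...O
.OO.O
....O
...OO
which matches the target exactly.

Answer: .....
.O.OO
..O..
OOO.O
...OO
OO..O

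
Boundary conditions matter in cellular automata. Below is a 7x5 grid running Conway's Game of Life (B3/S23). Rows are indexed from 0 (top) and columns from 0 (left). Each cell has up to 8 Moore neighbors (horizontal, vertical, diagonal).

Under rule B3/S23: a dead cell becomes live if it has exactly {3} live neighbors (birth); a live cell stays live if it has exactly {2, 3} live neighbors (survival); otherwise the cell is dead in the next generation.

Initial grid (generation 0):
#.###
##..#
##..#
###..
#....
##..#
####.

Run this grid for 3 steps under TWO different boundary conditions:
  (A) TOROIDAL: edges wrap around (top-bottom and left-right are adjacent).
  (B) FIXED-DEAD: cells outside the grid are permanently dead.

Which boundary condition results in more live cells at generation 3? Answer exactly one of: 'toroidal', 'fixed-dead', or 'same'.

Under TOROIDAL boundary, generation 3:
.....
.....
.....
..##.
..##.
.....
.....
Population = 4

Under FIXED-DEAD boundary, generation 3:
...##
..#.#
....#
....#
.#..#
.#..#
..##.
Population = 12

Comparison: toroidal=4, fixed-dead=12 -> fixed-dead

Answer: fixed-dead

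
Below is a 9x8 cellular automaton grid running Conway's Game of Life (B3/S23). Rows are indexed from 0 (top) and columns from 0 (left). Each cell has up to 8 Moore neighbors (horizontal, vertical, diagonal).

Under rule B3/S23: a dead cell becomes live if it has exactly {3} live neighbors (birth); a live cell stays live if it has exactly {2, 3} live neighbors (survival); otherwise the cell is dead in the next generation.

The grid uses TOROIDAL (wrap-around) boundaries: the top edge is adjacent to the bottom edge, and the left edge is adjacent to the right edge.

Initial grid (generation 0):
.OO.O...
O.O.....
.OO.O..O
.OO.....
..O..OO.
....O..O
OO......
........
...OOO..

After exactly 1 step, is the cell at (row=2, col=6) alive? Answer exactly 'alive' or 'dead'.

Answer: dead

Derivation:
Simulating step by step:
Generation 0 (given above): 21 live cells
Generation 1: 24 live cells
.OO.OO..
O.......
........
O....OO.
.OOO.OO.
OO...OOO
O.......
....O...
..OOOO..

Cell (2,6) at generation 1: 0 -> dead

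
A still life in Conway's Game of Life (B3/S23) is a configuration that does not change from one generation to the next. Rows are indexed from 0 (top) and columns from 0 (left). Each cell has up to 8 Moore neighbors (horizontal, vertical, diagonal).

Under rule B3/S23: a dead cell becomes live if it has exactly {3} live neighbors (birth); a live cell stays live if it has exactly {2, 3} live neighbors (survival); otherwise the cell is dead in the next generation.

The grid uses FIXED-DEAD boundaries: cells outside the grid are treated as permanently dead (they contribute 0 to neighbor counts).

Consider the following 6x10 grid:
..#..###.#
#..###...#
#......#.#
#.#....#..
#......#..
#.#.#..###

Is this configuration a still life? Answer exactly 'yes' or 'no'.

Answer: no

Derivation:
Compute generation 1 and compare to generation 0 (given above):
Generation 1:
...#.##.#.
.#.###.#.#
#..##.#...
#.....##..
#..#..##..
.#.....##.
Cell (0,2) differs: gen0=1 vs gen1=0 -> NOT a still life.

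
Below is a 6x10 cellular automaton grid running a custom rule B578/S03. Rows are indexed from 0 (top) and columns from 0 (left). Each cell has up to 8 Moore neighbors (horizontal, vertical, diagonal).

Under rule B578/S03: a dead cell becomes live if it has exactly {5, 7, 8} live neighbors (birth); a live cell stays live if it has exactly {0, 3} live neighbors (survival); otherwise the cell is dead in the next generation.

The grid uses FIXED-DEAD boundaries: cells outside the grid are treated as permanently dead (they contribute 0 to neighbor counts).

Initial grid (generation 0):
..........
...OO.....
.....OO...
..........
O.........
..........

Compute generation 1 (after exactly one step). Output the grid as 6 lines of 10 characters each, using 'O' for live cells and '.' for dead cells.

Answer: ..........
..........
..........
..........
O.........
..........

Derivation:
Simulating step by step:
Generation 0 (given above): 5 live cells
Generation 1: 1 live cells
(generation 1 grid is the final answer)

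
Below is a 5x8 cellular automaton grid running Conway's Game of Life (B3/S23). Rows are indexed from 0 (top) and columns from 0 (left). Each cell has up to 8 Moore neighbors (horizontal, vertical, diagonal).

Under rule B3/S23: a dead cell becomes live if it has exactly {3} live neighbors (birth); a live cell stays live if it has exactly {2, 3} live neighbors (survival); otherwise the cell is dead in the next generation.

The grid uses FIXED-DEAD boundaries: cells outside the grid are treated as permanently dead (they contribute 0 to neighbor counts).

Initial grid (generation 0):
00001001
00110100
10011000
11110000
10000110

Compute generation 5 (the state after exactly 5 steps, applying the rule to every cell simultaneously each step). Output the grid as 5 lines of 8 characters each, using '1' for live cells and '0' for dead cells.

Simulating step by step:
Generation 0 (given above): 15 live cells
Generation 1: 11 live cells
00011000
00100100
10000000
10110100
10100000
Generation 2: 12 live cells
00011000
00011000
00111000
10110000
00110000
Generation 3: 7 live cells
00011000
00000100
01000000
00000000
01110000
Generation 4: 4 live cells
00001000
00001000
00000000
01000000
00100000
Generation 5: 0 live cells
(generation 5 grid is the final answer)

Answer: 00000000
00000000
00000000
00000000
00000000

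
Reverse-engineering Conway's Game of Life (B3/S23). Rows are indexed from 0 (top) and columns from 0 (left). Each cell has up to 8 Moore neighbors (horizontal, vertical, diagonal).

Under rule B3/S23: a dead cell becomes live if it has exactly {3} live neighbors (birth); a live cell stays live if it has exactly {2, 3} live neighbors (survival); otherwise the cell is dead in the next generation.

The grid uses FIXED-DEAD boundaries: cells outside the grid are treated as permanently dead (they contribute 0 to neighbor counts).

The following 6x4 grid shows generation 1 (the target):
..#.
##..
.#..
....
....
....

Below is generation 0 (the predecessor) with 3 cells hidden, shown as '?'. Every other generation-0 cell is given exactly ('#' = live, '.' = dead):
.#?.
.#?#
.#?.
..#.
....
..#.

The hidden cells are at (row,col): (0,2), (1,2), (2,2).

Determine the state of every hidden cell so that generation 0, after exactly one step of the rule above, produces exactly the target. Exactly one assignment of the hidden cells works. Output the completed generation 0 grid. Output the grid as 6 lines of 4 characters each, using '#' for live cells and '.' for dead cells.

Answer: .#..
.#.#
.#..
..#.
....
..#.

Derivation:
Hidden generation-0 cells (in order): (0,2), (1,2), (2,2).
A hidden cell only influences target cells in its own 3x3 neighborhood. Try each of the 2^3 = 8 assignments, step the completed generation 0 forward once under B3/S23, and compare with the target:
  (0,2)=. (1,2)=. (2,2)=. -> step reproduces the target at every cell -> ACCEPT
  (0,2)=. (1,2)=. (2,2)=# -> step gives (2,3)='#' but target has '.' -> reject
  (0,2)=. (1,2)=# (2,2)=. -> step gives (0,1)='#' but target has '.' -> reject
  (0,2)=. (1,2)=# (2,2)=# -> step gives (0,1)='#' but target has '.' -> reject
  (0,2)=# (1,2)=. (2,2)=. -> step gives (0,1)='#' but target has '.' -> reject
  (0,2)=# (1,2)=. (2,2)=# -> step gives (0,1)='#' but target has '.' -> reject
  (0,2)=# (1,2)=# (2,2)=. -> step gives (0,1)='#' but target has '.' -> reject
  (0,2)=# (1,2)=# (2,2)=# -> step gives (0,1)='#' but target has '.' -> reject
Unique solution: (0,2)=dead, (1,2)=dead, (2,2)=dead.
Check: live-neighbor counts of every cell in the completed generation 0:
2131
3240
2242
1211
0222
0101
Applying B3/S23 to generation 0 with these counts gives:
..#.
##..
.#..
....
....
....
which matches the target exactly.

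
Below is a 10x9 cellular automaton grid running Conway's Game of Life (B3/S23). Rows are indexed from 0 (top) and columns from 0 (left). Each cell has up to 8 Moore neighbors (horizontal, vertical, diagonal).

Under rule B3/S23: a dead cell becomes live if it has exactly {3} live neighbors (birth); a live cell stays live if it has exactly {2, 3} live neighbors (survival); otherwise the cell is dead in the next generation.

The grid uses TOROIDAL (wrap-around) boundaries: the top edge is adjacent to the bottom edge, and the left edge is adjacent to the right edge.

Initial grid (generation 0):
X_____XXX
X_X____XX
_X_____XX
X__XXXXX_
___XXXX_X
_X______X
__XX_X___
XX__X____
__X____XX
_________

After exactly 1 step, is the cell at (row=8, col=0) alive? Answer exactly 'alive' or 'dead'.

Answer: alive

Derivation:
Simulating step by step:
Generation 0 (given above): 33 live cells
Generation 1: 29 live cells
XX____X__
_________
_XXXXX___
X_XX_____
__XX____X
X_____XX_
__XXX____
XX__X___X
XX______X
X_____X__

Cell (8,0) at generation 1: 1 -> alive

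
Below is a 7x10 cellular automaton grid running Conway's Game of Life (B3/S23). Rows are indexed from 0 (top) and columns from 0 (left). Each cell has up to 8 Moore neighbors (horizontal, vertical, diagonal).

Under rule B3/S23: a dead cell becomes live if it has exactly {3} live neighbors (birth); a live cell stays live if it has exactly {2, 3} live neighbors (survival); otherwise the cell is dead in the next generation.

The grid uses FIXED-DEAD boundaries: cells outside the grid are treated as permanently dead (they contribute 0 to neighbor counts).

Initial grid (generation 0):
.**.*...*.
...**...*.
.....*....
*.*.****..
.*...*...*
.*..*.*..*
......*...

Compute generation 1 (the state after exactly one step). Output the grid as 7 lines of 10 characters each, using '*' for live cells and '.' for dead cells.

Answer: ..*.*.....
..****....
.......*..
.*..*.....
****...**.
......*...
.....*....

Derivation:
Simulating step by step:
Generation 0 (given above): 22 live cells
Generation 1: 17 live cells
(generation 1 grid is the final answer)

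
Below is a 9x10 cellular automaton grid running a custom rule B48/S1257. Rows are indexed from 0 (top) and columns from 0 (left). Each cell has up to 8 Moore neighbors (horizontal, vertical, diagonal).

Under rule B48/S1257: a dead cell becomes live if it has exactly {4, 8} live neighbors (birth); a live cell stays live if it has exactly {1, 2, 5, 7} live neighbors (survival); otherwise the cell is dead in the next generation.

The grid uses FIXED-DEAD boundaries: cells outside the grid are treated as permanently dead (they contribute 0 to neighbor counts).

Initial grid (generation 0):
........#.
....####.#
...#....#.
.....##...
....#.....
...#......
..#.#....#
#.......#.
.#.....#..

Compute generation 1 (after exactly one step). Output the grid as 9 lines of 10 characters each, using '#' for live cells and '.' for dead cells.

Answer: ........#.
....###.##
...##..##.
.....##...
....#.....
..........
..#.#....#
#.......#.
.#.....#..

Derivation:
Simulating step by step:
Generation 0 (given above): 19 live cells
Generation 1: 20 live cells
(generation 1 grid is the final answer)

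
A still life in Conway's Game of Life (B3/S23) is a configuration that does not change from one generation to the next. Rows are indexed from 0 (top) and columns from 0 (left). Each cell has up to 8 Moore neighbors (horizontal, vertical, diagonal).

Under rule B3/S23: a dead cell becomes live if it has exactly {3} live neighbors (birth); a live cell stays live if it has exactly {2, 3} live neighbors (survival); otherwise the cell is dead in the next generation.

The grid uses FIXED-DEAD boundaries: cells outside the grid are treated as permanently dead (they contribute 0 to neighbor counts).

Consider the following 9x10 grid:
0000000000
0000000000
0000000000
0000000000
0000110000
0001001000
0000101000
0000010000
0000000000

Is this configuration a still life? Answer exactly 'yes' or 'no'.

Compute generation 1 and compare to generation 0 (given above):
Generation 1:
0000000000
0000000000
0000000000
0000000000
0000110000
0001001000
0000101000
0000010000
0000000000
The grids are IDENTICAL -> still life.

Answer: yes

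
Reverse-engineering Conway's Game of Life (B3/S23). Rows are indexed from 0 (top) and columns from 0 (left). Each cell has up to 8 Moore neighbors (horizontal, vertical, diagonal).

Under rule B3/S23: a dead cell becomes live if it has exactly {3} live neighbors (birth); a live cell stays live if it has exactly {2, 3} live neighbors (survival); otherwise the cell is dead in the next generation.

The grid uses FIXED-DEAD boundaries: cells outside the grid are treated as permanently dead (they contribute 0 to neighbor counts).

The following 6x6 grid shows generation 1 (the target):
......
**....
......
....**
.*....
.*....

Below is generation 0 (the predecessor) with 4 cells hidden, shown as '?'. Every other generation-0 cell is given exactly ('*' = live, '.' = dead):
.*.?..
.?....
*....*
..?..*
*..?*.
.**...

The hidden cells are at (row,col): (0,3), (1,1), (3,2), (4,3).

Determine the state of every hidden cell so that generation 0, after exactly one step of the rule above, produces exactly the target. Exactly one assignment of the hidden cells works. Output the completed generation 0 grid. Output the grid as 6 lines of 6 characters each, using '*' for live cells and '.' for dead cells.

Hidden generation-0 cells (in order): (0,3), (1,1), (3,2), (4,3).
A hidden cell only influences target cells in its own 3x3 neighborhood. Try each of the 2^4 = 16 assignments, step the completed generation 0 forward once under B3/S23, and compare with the target:
  (0,3)=. (1,1)=. (3,2)=. (4,3)=. -> step gives (1,0)='.' but target has '*' -> reject
  (0,3)=. (1,1)=. (3,2)=. (4,3)=* -> step gives (1,0)='.' but target has '*' -> reject
  (0,3)=. (1,1)=. (3,2)=* (4,3)=. -> step gives (1,0)='.' but target has '*' -> reject
  (0,3)=. (1,1)=. (3,2)=* (4,3)=* -> step gives (1,0)='.' but target has '*' -> reject
  (0,3)=. (1,1)=* (3,2)=. (4,3)=. -> step reproduces the target at every cell -> ACCEPT
  (0,3)=. (1,1)=* (3,2)=. (4,3)=* -> step gives (3,4)='.' but target has '*' -> reject
  (0,3)=. (1,1)=* (3,2)=* (4,3)=. -> step gives (2,1)='*' but target has '.' -> reject
  (0,3)=. (1,1)=* (3,2)=* (4,3)=* -> step gives (2,1)='*' but target has '.' -> reject
  (0,3)=* (1,1)=. (3,2)=. (4,3)=. -> step gives (1,0)='.' but target has '*' -> reject
  (0,3)=* (1,1)=. (3,2)=. (4,3)=* -> step gives (1,0)='.' but target has '*' -> reject
  (0,3)=* (1,1)=. (3,2)=* (4,3)=. -> step gives (1,0)='.' but target has '*' -> reject
  (0,3)=* (1,1)=. (3,2)=* (4,3)=* -> step gives (1,0)='.' but target has '*' -> reject
  (0,3)=* (1,1)=* (3,2)=. (4,3)=. -> step gives (0,2)='*' but target has '.' -> reject
  (0,3)=* (1,1)=* (3,2)=. (4,3)=* -> step gives (0,2)='*' but target has '.' -> reject
  (0,3)=* (1,1)=* (3,2)=* (4,3)=. -> step gives (0,2)='*' but target has '.' -> reject
  (0,3)=* (1,1)=* (3,2)=* (4,3)=* -> step gives (0,2)='*' but target has '.' -> reject
Unique solution: (0,3)=dead, (1,1)=live, (3,2)=dead, (4,3)=dead.
Check: live-neighbor counts of every cell in the completed generation 0:
212000
322011
121021
220132
132212
221211
Applying B3/S23 to generation 0 with these counts gives:
......
**....
......
....**
.*....
.*....
which matches the target exactly.

Answer: .*....
.*....
*....*
.....*
*...*.
.**...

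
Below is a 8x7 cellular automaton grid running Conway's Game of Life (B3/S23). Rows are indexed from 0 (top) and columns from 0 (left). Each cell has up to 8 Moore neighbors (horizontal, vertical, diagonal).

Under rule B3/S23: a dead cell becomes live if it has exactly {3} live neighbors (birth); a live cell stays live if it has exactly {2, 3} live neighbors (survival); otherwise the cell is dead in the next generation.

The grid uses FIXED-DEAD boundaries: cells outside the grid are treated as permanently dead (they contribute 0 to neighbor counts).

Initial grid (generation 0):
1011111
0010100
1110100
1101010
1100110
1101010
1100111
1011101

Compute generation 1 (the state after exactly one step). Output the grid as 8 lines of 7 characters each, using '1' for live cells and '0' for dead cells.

Answer: 0110110
1000000
1000110
0001010
0001011
0001000
0000001
1011101

Derivation:
Simulating step by step:
Generation 0 (given above): 34 live cells
Generation 1: 20 live cells
(generation 1 grid is the final answer)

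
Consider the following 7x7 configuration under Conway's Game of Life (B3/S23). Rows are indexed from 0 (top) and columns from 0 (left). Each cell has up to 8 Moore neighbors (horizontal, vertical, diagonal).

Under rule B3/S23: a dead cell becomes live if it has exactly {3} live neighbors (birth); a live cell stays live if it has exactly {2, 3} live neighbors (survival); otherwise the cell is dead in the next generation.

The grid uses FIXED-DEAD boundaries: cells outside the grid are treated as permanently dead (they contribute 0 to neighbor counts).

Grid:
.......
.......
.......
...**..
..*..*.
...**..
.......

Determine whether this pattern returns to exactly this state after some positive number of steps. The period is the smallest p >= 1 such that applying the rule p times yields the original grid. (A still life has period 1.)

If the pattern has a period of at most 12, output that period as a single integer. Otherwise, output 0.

Answer: 1

Derivation:
Simulating and comparing each generation to the original:
Gen 0 (original, given above): 6 live cells
Gen 1: 6 live cells, MATCHES original -> period = 1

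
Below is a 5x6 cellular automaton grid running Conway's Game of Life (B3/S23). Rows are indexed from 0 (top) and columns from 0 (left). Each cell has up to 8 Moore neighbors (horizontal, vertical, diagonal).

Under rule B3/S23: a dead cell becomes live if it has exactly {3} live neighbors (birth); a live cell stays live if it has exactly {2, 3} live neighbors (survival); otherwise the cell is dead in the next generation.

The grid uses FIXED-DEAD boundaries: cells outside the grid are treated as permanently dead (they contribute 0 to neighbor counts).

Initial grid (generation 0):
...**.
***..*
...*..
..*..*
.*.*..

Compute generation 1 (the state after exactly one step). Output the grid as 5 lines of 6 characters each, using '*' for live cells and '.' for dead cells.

Answer: .****.
.**...
...**.
..***.
..*...

Derivation:
Simulating step by step:
Generation 0 (given above): 11 live cells
Generation 1: 12 live cells
(generation 1 grid is the final answer)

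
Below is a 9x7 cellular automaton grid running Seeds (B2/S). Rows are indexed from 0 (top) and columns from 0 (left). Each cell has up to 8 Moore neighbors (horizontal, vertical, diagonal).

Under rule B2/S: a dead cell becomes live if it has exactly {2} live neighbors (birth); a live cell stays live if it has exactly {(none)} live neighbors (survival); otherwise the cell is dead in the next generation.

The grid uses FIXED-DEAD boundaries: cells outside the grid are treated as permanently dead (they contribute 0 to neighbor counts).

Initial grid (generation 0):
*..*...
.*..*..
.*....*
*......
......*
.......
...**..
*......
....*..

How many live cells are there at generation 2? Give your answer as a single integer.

Answer: 10

Derivation:
Simulating step by step:
Generation 0 (given above): 12 live cells
Generation 1: 14 live cells
.**.*..
...*.*.
..*..*.
.*...**
.......
...***.
.......
.....*.
.......
Generation 2: 10 live cells
.....*.
......*
.*.*...
..*.*..
..**...
.......
...*..*
.......
.......
Population at generation 2: 10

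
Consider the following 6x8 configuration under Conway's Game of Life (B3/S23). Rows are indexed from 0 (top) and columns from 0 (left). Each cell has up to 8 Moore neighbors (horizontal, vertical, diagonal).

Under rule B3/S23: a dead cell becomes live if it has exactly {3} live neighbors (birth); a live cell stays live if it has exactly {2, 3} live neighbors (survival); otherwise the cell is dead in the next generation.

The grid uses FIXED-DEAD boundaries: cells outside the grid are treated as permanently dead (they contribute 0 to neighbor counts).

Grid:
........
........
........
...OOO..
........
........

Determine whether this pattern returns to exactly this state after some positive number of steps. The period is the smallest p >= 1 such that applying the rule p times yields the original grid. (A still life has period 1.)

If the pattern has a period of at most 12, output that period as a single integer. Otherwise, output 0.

Answer: 2

Derivation:
Simulating and comparing each generation to the original:
Gen 0 (original, given above): 3 live cells
Gen 1: 3 live cells, differs from original
Gen 2: 3 live cells, MATCHES original -> period = 2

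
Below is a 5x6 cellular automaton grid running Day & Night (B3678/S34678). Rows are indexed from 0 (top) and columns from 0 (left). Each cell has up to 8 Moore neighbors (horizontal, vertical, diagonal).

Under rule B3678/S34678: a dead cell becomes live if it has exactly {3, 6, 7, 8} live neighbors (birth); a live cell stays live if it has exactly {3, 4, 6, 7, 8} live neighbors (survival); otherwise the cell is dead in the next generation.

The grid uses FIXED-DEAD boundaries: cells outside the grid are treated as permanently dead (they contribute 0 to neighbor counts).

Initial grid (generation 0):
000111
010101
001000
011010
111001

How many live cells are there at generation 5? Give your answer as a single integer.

Simulating step by step:
Generation 0 (given above): 14 live cells
Generation 1: 10 live cells
001010
000100
001010
101000
011100
Generation 2: 8 live cells
000100
001110
010000
001000
011000
Generation 3: 6 live cells
001110
001100
000000
001000
000000
Generation 4: 7 live cells
001100
001110
001100
000000
000000
Generation 5: 9 live cells
001110
010110
001110
000000
000000
Population at generation 5: 9

Answer: 9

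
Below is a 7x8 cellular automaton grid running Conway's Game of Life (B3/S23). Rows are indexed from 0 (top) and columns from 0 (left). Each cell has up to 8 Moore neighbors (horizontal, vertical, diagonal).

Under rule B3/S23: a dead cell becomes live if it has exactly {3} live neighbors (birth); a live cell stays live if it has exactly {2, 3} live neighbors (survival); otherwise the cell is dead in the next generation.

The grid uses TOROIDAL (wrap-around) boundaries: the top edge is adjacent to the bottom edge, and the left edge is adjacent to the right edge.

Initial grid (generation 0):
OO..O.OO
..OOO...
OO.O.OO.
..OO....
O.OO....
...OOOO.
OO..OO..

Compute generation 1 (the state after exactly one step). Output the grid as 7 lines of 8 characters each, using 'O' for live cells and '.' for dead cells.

Answer: ......OO
........
.O...O..
O......O
.O...O..
O.....OO
.OO.....

Derivation:
Simulating step by step:
Generation 0 (given above): 26 live cells
Generation 1: 13 live cells
(generation 1 grid is the final answer)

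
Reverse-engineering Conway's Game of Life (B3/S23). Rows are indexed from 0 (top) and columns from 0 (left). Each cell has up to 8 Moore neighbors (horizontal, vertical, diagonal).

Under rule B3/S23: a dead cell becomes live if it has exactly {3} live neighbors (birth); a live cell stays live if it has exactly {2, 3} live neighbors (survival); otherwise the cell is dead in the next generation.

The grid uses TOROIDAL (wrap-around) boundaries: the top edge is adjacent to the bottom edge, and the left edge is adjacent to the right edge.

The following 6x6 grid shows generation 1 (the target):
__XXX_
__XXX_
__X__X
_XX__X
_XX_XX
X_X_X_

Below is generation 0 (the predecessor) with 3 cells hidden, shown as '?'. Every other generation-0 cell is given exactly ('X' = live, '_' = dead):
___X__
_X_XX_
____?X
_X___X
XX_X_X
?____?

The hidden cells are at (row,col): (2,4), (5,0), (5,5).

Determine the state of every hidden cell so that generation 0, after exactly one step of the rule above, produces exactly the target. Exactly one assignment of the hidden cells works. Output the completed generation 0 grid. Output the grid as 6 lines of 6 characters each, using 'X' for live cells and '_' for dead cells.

Answer: ___X__
_X_XX_
_____X
_X___X
XX_X_X
______

Derivation:
Hidden generation-0 cells (in order): (2,4), (5,0), (5,5).
A hidden cell only influences target cells in its own 3x3 neighborhood. Try each of the 2^3 = 8 assignments, step the completed generation 0 forward once under B3/S23, and compare with the target:
  (2,4)=_ (5,0)=_ (5,5)=_ -> step reproduces the target at every cell -> ACCEPT
  (2,4)=_ (5,0)=_ (5,5)=X -> step gives (0,4)='_' but target has 'X' -> reject
  (2,4)=_ (5,0)=X (5,5)=_ -> step gives (5,1)='X' but target has '_' -> reject
  (2,4)=_ (5,0)=X (5,5)=X -> step gives (0,0)='X' but target has '_' -> reject
  (2,4)=X (5,0)=_ (5,5)=_ -> step gives (1,4)='_' but target has 'X' -> reject
  (2,4)=X (5,0)=_ (5,5)=X -> step gives (0,4)='_' but target has 'X' -> reject
  (2,4)=X (5,0)=X (5,5)=_ -> step gives (1,4)='_' but target has 'X' -> reject
  (2,4)=X (5,0)=X (5,5)=X -> step gives (0,0)='X' but target has '_' -> reject
Unique solution: (2,4)=dead, (5,0)=dead, (5,5)=dead.
Check: live-neighbor counts of every cell in the completed generation 0:
113231
203232
423242
623143
423032
323232
Applying B3/S23 to generation 0 with these counts gives:
__XXX_
__XXX_
__X__X
_XX__X
_XX_XX
X_X_X_
which matches the target exactly.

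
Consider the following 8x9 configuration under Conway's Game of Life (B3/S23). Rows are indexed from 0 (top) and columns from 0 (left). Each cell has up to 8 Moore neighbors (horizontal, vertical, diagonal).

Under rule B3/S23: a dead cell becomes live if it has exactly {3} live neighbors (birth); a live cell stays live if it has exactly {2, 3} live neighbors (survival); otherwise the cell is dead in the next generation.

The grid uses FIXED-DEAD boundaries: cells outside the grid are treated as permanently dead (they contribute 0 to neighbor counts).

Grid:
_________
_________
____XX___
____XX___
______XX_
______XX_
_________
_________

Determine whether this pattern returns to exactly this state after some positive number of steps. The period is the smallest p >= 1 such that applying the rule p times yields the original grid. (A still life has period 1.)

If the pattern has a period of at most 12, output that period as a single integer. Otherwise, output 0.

Answer: 2

Derivation:
Simulating and comparing each generation to the original:
Gen 0 (original, given above): 8 live cells
Gen 1: 6 live cells, differs from original
Gen 2: 8 live cells, MATCHES original -> period = 2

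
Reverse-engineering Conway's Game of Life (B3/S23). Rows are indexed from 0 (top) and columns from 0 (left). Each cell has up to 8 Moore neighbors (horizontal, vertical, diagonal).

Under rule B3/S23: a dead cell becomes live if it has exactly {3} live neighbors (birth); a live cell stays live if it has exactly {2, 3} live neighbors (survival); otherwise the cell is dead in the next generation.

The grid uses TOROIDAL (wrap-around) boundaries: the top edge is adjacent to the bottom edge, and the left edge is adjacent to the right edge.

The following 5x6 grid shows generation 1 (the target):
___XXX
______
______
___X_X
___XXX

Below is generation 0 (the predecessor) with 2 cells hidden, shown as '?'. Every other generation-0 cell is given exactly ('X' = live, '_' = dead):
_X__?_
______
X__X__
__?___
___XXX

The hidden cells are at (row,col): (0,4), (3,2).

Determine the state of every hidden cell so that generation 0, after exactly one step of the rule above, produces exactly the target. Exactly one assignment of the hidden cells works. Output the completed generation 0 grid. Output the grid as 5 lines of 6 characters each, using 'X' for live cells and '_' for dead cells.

Hidden generation-0 cells (in order): (0,4), (3,2).
A hidden cell only influences target cells in its own 3x3 neighborhood. Try each of the 2^2 = 4 assignments, step the completed generation 0 forward once under B3/S23, and compare with the target:
  (0,4)=_ (3,2)=_ -> step gives (0,3)='_' but target has 'X' -> reject
  (0,4)=_ (3,2)=X -> step gives (0,3)='_' but target has 'X' -> reject
  (0,4)=X (3,2)=_ -> step reproduces the target at every cell -> ACCEPT
  (0,4)=X (3,2)=X -> step gives (3,2)='X' but target has '_' -> reject
Unique solution: (0,4)=live, (3,2)=dead.
Check: live-neighbor counts of every cell in the completed generation 0:
202333
222222
011011
212343
212232
Applying B3/S23 to generation 0 with these counts gives:
___XXX
______
______
___X_X
___XXX
which matches the target exactly.

Answer: _X__X_
______
X__X__
______
___XXX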